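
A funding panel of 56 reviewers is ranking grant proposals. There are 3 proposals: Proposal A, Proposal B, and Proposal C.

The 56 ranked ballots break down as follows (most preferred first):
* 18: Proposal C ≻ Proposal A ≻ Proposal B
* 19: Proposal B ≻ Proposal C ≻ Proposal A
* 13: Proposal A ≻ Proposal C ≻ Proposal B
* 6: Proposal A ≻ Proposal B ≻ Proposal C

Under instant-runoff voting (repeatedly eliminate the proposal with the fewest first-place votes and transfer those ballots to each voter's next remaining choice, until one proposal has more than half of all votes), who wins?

Round 1: Proposal A 19, Proposal B 19, Proposal C 18. Proposal C eliminated.
Round 2: Proposal A 37, Proposal B 19. Proposal A has a majority (≥29).

Proposal A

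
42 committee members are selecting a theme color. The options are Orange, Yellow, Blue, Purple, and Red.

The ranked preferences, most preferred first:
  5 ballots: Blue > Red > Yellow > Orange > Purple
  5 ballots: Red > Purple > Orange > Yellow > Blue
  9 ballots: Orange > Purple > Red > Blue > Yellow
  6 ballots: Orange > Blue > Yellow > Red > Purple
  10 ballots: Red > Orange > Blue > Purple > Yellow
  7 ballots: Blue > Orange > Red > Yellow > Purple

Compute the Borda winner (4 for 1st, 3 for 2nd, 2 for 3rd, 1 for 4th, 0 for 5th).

Orange

Orange: 5×1 + 5×2 + 9×4 + 6×4 + 10×3 + 7×3 = 126
Yellow: 5×2 + 5×1 + 9×0 + 6×2 + 10×0 + 7×1 = 34
Blue: 5×4 + 5×0 + 9×1 + 6×3 + 10×2 + 7×4 = 95
Purple: 5×0 + 5×3 + 9×3 + 6×0 + 10×1 + 7×0 = 52
Red: 5×3 + 5×4 + 9×2 + 6×1 + 10×4 + 7×2 = 113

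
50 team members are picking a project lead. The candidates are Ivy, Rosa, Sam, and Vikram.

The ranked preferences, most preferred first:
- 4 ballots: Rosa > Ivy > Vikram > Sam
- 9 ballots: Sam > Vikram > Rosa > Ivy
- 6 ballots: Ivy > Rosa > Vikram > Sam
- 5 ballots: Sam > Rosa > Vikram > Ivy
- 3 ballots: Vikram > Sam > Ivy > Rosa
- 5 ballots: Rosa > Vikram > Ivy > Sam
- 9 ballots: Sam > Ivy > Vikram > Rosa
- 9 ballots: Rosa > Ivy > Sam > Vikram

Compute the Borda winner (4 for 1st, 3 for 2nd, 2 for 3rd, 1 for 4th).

Ivy: 4×3 + 9×1 + 6×4 + 5×1 + 3×2 + 5×2 + 9×3 + 9×3 = 120
Rosa: 4×4 + 9×2 + 6×3 + 5×3 + 3×1 + 5×4 + 9×1 + 9×4 = 135
Sam: 4×1 + 9×4 + 6×1 + 5×4 + 3×3 + 5×1 + 9×4 + 9×2 = 134
Vikram: 4×2 + 9×3 + 6×2 + 5×2 + 3×4 + 5×3 + 9×2 + 9×1 = 111

Rosa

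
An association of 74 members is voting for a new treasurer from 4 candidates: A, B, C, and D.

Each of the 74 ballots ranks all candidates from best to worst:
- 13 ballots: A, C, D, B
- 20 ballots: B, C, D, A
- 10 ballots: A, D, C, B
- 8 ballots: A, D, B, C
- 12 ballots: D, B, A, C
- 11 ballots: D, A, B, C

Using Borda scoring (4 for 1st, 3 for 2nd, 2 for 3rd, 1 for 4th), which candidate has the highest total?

D

A: 13×4 + 20×1 + 10×4 + 8×4 + 12×2 + 11×3 = 201
B: 13×1 + 20×4 + 10×1 + 8×2 + 12×3 + 11×2 = 177
C: 13×3 + 20×3 + 10×2 + 8×1 + 12×1 + 11×1 = 150
D: 13×2 + 20×2 + 10×3 + 8×3 + 12×4 + 11×4 = 212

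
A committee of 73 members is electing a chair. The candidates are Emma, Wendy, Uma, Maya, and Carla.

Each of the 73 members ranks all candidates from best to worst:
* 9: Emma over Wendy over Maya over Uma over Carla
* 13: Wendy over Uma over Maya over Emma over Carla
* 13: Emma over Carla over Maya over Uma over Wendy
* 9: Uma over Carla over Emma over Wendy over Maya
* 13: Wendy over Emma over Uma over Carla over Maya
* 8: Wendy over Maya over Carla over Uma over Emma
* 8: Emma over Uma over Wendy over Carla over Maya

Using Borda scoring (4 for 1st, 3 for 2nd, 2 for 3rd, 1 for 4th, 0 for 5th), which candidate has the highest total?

Emma

Emma: 9×4 + 13×1 + 13×4 + 9×2 + 13×3 + 8×0 + 8×4 = 190
Wendy: 9×3 + 13×4 + 13×0 + 9×1 + 13×4 + 8×4 + 8×2 = 188
Uma: 9×1 + 13×3 + 13×1 + 9×4 + 13×2 + 8×1 + 8×3 = 155
Maya: 9×2 + 13×2 + 13×2 + 9×0 + 13×0 + 8×3 + 8×0 = 94
Carla: 9×0 + 13×0 + 13×3 + 9×3 + 13×1 + 8×2 + 8×1 = 103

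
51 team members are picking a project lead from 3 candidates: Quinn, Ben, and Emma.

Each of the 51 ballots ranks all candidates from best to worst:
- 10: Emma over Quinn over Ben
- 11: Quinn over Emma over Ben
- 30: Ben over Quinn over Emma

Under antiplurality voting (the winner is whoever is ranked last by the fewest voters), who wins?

Quinn

Last-place votes: Quinn 0, Ben 21, Emma 30.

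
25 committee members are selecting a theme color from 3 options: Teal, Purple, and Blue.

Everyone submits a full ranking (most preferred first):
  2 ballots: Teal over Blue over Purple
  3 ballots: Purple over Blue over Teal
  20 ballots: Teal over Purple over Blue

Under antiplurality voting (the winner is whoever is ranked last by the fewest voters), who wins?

Purple

Last-place votes: Teal 3, Purple 2, Blue 20.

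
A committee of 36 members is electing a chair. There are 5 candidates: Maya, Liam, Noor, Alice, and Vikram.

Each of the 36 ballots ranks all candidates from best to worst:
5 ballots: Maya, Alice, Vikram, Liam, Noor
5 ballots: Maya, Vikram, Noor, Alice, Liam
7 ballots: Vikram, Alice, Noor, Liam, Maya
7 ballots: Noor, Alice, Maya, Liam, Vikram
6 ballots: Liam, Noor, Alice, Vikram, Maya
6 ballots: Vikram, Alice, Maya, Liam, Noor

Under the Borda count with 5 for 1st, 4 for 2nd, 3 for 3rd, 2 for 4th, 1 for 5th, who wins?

Alice

Maya: 5×5 + 5×5 + 7×1 + 7×3 + 6×1 + 6×3 = 102
Liam: 5×2 + 5×1 + 7×2 + 7×2 + 6×5 + 6×2 = 85
Noor: 5×1 + 5×3 + 7×3 + 7×5 + 6×4 + 6×1 = 106
Alice: 5×4 + 5×2 + 7×4 + 7×4 + 6×3 + 6×4 = 128
Vikram: 5×3 + 5×4 + 7×5 + 7×1 + 6×2 + 6×5 = 119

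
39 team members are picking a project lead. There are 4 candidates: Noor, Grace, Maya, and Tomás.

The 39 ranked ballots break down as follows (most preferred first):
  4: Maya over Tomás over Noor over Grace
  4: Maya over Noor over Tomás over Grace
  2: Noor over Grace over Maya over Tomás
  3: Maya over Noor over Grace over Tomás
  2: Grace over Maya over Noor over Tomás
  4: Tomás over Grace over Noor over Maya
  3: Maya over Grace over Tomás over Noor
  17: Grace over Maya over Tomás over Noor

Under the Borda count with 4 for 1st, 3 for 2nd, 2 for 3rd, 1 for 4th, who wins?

Maya

Noor: 4×2 + 4×3 + 2×4 + 3×3 + 2×2 + 4×2 + 3×1 + 17×1 = 69
Grace: 4×1 + 4×1 + 2×3 + 3×2 + 2×4 + 4×3 + 3×3 + 17×4 = 117
Maya: 4×4 + 4×4 + 2×2 + 3×4 + 2×3 + 4×1 + 3×4 + 17×3 = 121
Tomás: 4×3 + 4×2 + 2×1 + 3×1 + 2×1 + 4×4 + 3×2 + 17×2 = 83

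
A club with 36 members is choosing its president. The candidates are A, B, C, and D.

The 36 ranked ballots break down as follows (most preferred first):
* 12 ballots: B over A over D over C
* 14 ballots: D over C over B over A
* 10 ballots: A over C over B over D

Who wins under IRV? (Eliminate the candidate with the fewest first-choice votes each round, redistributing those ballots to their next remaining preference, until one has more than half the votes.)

Round 1: A 10, B 12, C 0, D 14. C eliminated.
Round 2: A 10, B 12, D 14. A eliminated.
Round 3: B 22, D 14. B has a majority (≥19).

B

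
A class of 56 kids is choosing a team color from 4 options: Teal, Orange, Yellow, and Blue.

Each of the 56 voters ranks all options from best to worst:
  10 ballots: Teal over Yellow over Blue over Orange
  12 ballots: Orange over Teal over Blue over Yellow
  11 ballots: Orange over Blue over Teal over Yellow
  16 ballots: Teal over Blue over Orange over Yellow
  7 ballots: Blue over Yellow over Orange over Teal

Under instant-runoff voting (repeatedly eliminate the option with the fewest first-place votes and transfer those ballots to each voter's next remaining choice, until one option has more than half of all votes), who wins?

Orange

Round 1: Teal 26, Orange 23, Yellow 0, Blue 7. Yellow eliminated.
Round 2: Teal 26, Orange 23, Blue 7. Blue eliminated.
Round 3: Teal 26, Orange 30. Orange has a majority (≥29).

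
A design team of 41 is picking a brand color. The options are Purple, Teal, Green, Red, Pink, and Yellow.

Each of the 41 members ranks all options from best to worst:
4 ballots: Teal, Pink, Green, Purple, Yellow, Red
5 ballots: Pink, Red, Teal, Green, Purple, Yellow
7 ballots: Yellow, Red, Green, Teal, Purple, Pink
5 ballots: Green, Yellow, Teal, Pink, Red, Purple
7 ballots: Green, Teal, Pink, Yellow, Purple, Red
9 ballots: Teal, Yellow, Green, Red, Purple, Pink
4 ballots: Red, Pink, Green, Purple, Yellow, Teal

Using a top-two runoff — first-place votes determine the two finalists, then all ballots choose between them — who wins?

Round 1 first-place votes: Purple 0, Teal 13, Green 12, Red 4, Pink 5, Yellow 7. Teal and Green advance.
Runoff: Teal is ranked above Green on 18 ballots, Green above Teal on 23.

Green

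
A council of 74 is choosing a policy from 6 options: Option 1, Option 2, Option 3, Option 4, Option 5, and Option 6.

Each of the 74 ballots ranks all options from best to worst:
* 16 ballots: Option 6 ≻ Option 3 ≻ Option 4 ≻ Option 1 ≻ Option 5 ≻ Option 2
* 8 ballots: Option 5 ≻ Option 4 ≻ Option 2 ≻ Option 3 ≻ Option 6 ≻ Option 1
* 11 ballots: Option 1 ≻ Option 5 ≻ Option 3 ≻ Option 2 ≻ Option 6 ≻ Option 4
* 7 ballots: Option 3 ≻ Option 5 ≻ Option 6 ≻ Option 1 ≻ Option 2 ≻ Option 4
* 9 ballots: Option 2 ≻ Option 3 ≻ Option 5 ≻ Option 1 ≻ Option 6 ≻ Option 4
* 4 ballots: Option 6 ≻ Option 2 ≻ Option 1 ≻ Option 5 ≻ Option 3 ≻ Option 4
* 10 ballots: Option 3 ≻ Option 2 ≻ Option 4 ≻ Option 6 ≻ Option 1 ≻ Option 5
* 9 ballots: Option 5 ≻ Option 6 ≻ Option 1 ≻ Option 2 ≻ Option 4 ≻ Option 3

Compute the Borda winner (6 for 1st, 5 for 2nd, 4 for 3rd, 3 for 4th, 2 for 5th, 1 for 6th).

Option 3

Option 1: 16×3 + 8×1 + 11×6 + 7×3 + 9×3 + 4×4 + 10×2 + 9×4 = 242
Option 2: 16×1 + 8×4 + 11×3 + 7×2 + 9×6 + 4×5 + 10×5 + 9×3 = 246
Option 3: 16×5 + 8×3 + 11×4 + 7×6 + 9×5 + 4×2 + 10×6 + 9×1 = 312
Option 4: 16×4 + 8×5 + 11×1 + 7×1 + 9×1 + 4×1 + 10×4 + 9×2 = 193
Option 5: 16×2 + 8×6 + 11×5 + 7×5 + 9×4 + 4×3 + 10×1 + 9×6 = 282
Option 6: 16×6 + 8×2 + 11×2 + 7×4 + 9×2 + 4×6 + 10×3 + 9×5 = 279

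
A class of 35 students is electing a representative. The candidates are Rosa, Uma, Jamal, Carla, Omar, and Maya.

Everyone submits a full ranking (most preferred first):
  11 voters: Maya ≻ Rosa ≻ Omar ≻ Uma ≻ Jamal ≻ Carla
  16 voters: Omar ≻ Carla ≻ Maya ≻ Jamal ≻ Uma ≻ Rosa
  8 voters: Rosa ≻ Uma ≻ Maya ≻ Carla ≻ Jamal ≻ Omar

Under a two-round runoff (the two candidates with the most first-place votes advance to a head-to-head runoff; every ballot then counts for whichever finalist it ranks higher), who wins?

Maya

Round 1 first-place votes: Rosa 8, Uma 0, Jamal 0, Carla 0, Omar 16, Maya 11. Omar and Maya advance.
Runoff: Omar is ranked above Maya on 16 ballots, Maya above Omar on 19.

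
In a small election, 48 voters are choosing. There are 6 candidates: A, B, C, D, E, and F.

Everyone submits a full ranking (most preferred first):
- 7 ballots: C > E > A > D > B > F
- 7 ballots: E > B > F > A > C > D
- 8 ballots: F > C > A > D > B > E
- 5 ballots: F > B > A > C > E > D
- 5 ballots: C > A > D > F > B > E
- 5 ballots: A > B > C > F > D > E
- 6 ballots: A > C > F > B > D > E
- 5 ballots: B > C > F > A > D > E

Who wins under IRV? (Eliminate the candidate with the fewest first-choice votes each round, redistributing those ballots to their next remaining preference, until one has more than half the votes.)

Round 1: A 11, B 5, C 12, D 0, E 7, F 13. D eliminated.
Round 2: A 11, B 5, C 12, E 7, F 13. B eliminated.
Round 3: A 11, C 17, E 7, F 13. E eliminated.
Round 4: A 11, C 17, F 20. A eliminated.
Round 5: C 28, F 20. C has a majority (≥25).

C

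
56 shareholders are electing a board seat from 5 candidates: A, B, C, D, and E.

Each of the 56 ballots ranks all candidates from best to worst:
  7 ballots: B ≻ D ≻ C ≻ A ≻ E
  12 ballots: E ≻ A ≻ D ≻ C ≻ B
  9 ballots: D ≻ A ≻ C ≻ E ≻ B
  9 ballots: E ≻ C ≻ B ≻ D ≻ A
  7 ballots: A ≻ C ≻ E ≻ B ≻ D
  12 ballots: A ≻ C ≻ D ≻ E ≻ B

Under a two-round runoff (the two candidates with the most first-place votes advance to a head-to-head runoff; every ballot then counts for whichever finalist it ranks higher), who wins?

Round 1 first-place votes: A 19, B 7, C 0, D 9, E 21. E and A advance.
Runoff: E is ranked above A on 21 ballots, A above E on 35.

A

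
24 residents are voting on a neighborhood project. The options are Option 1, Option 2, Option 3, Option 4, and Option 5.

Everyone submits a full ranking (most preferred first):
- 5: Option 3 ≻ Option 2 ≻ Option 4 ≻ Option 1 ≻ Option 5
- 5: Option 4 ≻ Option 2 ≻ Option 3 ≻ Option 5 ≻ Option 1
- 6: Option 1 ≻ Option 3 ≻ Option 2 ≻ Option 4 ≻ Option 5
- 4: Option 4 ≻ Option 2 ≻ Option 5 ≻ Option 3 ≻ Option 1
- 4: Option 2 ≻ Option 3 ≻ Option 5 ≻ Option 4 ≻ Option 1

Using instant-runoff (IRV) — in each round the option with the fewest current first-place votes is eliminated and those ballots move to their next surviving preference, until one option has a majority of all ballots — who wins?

Round 1: Option 1 6, Option 2 4, Option 3 5, Option 4 9, Option 5 0. Option 5 eliminated.
Round 2: Option 1 6, Option 2 4, Option 3 5, Option 4 9. Option 2 eliminated.
Round 3: Option 1 6, Option 3 9, Option 4 9. Option 1 eliminated.
Round 4: Option 3 15, Option 4 9. Option 3 has a majority (≥13).

Option 3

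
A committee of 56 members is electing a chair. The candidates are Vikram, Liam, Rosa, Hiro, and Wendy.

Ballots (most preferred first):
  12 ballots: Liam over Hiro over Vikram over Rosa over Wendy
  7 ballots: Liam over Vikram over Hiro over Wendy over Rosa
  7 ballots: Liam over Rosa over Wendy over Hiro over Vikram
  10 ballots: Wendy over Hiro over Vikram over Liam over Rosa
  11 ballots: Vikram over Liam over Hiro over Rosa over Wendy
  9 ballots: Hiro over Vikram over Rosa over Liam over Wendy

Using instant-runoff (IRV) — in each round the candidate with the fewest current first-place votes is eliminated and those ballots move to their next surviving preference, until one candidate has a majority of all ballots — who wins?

Vikram

Round 1: Vikram 11, Liam 26, Rosa 0, Hiro 9, Wendy 10. Rosa eliminated.
Round 2: Vikram 11, Liam 26, Hiro 9, Wendy 10. Hiro eliminated.
Round 3: Vikram 20, Liam 26, Wendy 10. Wendy eliminated.
Round 4: Vikram 30, Liam 26. Vikram has a majority (≥29).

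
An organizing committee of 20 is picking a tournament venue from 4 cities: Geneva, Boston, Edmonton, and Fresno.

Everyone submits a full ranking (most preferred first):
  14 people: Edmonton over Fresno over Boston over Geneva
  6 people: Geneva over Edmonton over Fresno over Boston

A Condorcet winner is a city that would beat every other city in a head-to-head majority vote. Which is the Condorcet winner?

Edmonton vs Geneva: 14–6
Edmonton vs Boston: 20–0
Edmonton vs Fresno: 20–0
Edmonton beats every other city.

Edmonton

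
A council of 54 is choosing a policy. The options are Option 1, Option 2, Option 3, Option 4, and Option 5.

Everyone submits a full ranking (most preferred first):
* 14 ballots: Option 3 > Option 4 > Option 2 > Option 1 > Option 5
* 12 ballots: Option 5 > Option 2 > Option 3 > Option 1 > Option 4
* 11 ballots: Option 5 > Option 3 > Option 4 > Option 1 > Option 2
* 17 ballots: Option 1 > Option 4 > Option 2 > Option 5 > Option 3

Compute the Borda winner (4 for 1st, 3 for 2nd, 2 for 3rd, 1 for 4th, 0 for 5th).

Option 1: 14×1 + 12×1 + 11×1 + 17×4 = 105
Option 2: 14×2 + 12×3 + 11×0 + 17×2 = 98
Option 3: 14×4 + 12×2 + 11×3 + 17×0 = 113
Option 4: 14×3 + 12×0 + 11×2 + 17×3 = 115
Option 5: 14×0 + 12×4 + 11×4 + 17×1 = 109

Option 4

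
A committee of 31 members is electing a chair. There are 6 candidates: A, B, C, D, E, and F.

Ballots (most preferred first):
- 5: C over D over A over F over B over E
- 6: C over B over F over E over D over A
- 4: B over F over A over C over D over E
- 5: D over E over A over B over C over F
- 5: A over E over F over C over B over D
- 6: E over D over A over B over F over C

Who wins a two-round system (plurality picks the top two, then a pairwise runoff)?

E

Round 1 first-place votes: A 5, B 4, C 11, D 5, E 6, F 0. C and E advance.
Runoff: C is ranked above E on 15 ballots, E above C on 16.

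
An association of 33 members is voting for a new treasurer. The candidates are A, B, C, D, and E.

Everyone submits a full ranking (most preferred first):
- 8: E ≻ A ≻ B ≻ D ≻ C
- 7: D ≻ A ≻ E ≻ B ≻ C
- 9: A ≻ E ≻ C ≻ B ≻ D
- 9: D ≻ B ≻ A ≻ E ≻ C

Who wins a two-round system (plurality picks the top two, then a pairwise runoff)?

Round 1 first-place votes: A 9, B 0, C 0, D 16, E 8. D and A advance.
Runoff: D is ranked above A on 16 ballots, A above D on 17.

A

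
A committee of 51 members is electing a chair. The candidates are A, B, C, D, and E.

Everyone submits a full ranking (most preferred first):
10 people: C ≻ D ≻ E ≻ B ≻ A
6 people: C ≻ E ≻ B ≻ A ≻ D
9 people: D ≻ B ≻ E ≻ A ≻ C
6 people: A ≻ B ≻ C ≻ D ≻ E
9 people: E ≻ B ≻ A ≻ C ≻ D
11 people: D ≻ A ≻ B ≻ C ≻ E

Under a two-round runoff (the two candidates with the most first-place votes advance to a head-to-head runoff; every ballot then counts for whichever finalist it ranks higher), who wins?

C

Round 1 first-place votes: A 6, B 0, C 16, D 20, E 9. D and C advance.
Runoff: D is ranked above C on 20 ballots, C above D on 31.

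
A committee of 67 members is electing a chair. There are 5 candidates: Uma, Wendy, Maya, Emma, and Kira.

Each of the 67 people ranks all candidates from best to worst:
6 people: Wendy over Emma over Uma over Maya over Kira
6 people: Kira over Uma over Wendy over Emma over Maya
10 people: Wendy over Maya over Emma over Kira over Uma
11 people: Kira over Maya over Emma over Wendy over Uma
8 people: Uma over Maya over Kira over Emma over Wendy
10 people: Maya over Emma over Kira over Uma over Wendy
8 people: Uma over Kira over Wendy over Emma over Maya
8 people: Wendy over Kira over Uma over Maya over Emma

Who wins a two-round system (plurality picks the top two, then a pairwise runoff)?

Kira

Round 1 first-place votes: Uma 16, Wendy 24, Maya 10, Emma 0, Kira 17. Wendy and Kira advance.
Runoff: Wendy is ranked above Kira on 24 ballots, Kira above Wendy on 43.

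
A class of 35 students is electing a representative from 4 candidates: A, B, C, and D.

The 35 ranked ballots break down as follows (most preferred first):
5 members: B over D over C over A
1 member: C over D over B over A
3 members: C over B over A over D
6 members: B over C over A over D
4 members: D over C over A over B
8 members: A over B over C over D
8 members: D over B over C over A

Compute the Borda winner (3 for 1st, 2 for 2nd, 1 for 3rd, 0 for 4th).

B

A: 5×0 + 1×0 + 3×1 + 6×1 + 4×1 + 8×3 + 8×0 = 37
B: 5×3 + 1×1 + 3×2 + 6×3 + 4×0 + 8×2 + 8×2 = 72
C: 5×1 + 1×3 + 3×3 + 6×2 + 4×2 + 8×1 + 8×1 = 53
D: 5×2 + 1×2 + 3×0 + 6×0 + 4×3 + 8×0 + 8×3 = 48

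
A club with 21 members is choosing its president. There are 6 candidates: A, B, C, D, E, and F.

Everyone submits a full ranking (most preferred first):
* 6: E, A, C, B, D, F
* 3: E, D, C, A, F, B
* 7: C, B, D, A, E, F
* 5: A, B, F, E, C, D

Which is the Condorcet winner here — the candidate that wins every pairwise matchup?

A

A vs B: 14–7
A vs C: 11–10
A vs D: 11–10
A vs E: 12–9
A vs F: 21–0
A beats every other candidate.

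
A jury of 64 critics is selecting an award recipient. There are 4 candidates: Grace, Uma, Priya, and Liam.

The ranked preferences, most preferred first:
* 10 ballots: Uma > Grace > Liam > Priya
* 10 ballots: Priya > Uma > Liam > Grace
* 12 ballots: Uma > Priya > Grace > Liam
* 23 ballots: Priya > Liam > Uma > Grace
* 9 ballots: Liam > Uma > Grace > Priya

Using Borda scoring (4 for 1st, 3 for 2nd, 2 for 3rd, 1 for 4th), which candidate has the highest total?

Uma

Grace: 10×3 + 10×1 + 12×2 + 23×1 + 9×2 = 105
Uma: 10×4 + 10×3 + 12×4 + 23×2 + 9×3 = 191
Priya: 10×1 + 10×4 + 12×3 + 23×4 + 9×1 = 187
Liam: 10×2 + 10×2 + 12×1 + 23×3 + 9×4 = 157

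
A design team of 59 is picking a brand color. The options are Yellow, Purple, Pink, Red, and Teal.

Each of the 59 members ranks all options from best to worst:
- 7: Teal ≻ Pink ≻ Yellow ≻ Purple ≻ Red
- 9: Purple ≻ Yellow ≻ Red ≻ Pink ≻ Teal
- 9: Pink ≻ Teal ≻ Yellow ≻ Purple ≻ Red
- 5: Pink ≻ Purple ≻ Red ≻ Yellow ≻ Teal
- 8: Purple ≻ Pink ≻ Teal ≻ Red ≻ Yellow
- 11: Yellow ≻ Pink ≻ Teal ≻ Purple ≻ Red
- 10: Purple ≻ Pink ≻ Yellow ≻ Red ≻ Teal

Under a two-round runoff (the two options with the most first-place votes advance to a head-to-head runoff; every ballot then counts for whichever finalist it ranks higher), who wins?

Round 1 first-place votes: Yellow 11, Purple 27, Pink 14, Red 0, Teal 7. Purple and Pink advance.
Runoff: Purple is ranked above Pink on 27 ballots, Pink above Purple on 32.

Pink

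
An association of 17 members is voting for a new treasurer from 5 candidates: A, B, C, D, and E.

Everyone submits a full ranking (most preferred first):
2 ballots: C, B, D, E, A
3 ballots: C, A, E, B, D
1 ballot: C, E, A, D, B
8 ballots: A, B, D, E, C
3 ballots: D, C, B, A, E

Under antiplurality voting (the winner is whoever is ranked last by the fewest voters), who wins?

B

Last-place votes: A 2, B 1, C 8, D 3, E 3.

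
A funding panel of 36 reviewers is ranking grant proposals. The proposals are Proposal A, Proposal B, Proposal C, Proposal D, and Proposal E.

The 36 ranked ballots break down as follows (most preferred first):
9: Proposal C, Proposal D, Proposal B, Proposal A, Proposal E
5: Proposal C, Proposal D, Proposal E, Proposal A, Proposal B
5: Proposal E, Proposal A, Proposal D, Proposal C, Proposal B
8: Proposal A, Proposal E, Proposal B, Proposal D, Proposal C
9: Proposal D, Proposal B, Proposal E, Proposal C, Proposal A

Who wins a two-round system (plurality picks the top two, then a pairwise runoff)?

Round 1 first-place votes: Proposal A 8, Proposal B 0, Proposal C 14, Proposal D 9, Proposal E 5. Proposal C and Proposal D advance.
Runoff: Proposal C is ranked above Proposal D on 14 ballots, Proposal D above Proposal C on 22.

Proposal D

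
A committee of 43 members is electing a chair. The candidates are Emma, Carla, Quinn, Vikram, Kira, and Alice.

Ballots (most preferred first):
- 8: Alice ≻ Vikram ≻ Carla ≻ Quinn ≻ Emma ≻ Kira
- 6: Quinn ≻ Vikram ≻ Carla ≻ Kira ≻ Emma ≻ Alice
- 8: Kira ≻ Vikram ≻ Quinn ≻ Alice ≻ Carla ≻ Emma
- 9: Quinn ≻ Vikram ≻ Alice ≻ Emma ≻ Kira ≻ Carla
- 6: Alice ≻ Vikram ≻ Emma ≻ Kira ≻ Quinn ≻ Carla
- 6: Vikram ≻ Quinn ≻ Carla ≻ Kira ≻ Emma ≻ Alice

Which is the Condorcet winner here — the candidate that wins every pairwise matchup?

Vikram vs Emma: 43–0
Vikram vs Carla: 43–0
Vikram vs Quinn: 28–15
Vikram vs Kira: 35–8
Vikram vs Alice: 29–14
Vikram beats every other candidate.

Vikram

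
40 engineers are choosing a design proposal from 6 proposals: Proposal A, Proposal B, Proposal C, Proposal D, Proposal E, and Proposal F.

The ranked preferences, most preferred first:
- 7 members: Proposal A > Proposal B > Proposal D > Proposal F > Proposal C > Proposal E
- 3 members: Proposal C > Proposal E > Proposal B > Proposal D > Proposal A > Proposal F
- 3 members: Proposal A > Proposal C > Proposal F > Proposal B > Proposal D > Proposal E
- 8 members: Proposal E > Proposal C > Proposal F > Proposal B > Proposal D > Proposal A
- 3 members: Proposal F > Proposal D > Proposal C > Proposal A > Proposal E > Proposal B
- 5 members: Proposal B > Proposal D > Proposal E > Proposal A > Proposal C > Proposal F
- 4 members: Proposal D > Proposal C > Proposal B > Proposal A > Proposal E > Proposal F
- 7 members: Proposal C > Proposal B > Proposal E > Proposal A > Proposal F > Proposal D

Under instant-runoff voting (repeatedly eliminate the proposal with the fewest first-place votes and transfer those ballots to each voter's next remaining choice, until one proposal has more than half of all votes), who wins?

Round 1: Proposal A 10, Proposal B 5, Proposal C 10, Proposal D 4, Proposal E 8, Proposal F 3. Proposal F eliminated.
Round 2: Proposal A 10, Proposal B 5, Proposal C 10, Proposal D 7, Proposal E 8. Proposal B eliminated.
Round 3: Proposal A 10, Proposal C 10, Proposal D 12, Proposal E 8. Proposal E eliminated.
Round 4: Proposal A 10, Proposal C 18, Proposal D 12. Proposal A eliminated.
Round 5: Proposal C 21, Proposal D 19. Proposal C has a majority (≥21).

Proposal C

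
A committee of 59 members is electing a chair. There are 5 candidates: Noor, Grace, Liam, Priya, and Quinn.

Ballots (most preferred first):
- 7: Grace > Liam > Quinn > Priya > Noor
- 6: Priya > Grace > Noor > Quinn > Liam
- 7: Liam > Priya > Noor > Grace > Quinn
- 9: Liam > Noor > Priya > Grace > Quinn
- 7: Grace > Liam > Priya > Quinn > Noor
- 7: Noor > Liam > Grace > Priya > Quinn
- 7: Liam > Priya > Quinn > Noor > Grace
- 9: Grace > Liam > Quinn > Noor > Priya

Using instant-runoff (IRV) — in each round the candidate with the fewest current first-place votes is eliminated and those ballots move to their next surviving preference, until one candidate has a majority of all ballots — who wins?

Liam

Round 1: Noor 7, Grace 23, Liam 23, Priya 6, Quinn 0. Quinn eliminated.
Round 2: Noor 7, Grace 23, Liam 23, Priya 6. Priya eliminated.
Round 3: Noor 7, Grace 29, Liam 23. Noor eliminated.
Round 4: Grace 29, Liam 30. Liam has a majority (≥30).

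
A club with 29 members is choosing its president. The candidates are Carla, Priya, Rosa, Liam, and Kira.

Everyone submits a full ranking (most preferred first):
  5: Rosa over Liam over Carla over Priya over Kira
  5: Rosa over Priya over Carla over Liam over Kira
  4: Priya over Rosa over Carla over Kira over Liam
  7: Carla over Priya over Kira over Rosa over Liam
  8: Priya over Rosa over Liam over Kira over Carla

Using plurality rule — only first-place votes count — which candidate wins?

Priya

First-place votes: Carla 7, Priya 12, Rosa 10, Liam 0, Kira 0.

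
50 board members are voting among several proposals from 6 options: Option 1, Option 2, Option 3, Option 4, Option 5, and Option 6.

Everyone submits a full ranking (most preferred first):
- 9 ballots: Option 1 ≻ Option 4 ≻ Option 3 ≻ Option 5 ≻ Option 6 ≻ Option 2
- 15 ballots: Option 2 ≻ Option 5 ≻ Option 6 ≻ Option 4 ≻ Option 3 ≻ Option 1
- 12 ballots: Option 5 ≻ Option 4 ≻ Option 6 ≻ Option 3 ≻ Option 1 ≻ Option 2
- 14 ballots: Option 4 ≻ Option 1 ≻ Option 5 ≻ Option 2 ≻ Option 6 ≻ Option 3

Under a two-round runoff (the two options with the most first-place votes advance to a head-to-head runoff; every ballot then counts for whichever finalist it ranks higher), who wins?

Round 1 first-place votes: Option 1 9, Option 2 15, Option 3 0, Option 4 14, Option 5 12, Option 6 0. Option 2 and Option 4 advance.
Runoff: Option 2 is ranked above Option 4 on 15 ballots, Option 4 above Option 2 on 35.

Option 4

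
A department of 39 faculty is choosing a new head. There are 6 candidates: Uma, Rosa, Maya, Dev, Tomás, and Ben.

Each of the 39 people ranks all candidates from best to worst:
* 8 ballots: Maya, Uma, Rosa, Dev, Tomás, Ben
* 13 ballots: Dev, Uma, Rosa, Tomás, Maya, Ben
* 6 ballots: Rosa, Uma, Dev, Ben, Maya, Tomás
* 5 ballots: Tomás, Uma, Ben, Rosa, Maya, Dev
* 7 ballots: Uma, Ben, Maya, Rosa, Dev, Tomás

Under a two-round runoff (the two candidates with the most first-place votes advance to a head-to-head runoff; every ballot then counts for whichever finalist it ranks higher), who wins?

Maya

Round 1 first-place votes: Uma 7, Rosa 6, Maya 8, Dev 13, Tomás 5, Ben 0. Dev and Maya advance.
Runoff: Dev is ranked above Maya on 19 ballots, Maya above Dev on 20.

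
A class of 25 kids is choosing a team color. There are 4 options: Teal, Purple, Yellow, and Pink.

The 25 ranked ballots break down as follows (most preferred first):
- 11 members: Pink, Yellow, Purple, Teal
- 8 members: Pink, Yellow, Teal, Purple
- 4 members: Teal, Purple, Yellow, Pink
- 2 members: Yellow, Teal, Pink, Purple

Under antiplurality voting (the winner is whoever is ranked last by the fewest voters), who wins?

Yellow

Last-place votes: Teal 11, Purple 10, Yellow 0, Pink 4.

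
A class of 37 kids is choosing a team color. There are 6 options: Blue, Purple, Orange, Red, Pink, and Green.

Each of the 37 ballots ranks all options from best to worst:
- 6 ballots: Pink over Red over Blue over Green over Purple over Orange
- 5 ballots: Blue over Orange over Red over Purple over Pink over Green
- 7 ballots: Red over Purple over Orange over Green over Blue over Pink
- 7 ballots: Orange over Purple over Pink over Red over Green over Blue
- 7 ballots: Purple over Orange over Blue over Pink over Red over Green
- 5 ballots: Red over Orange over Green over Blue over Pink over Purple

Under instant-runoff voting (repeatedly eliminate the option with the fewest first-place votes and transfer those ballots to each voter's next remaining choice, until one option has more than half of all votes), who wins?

Round 1: Blue 5, Purple 7, Orange 7, Red 12, Pink 6, Green 0. Green eliminated.
Round 2: Blue 5, Purple 7, Orange 7, Red 12, Pink 6. Blue eliminated.
Round 3: Purple 7, Orange 12, Red 12, Pink 6. Pink eliminated.
Round 4: Purple 7, Orange 12, Red 18. Purple eliminated.
Round 5: Orange 19, Red 18. Orange has a majority (≥19).

Orange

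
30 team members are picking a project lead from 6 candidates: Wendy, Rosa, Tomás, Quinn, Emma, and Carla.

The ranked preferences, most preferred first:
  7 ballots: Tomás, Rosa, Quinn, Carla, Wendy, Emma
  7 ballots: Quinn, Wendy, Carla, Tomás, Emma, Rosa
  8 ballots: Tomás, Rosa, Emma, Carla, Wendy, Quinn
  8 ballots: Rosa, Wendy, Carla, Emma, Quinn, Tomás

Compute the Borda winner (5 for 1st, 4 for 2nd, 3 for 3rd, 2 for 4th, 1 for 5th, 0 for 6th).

Rosa

Wendy: 7×1 + 7×4 + 8×1 + 8×4 = 75
Rosa: 7×4 + 7×0 + 8×4 + 8×5 = 100
Tomás: 7×5 + 7×2 + 8×5 + 8×0 = 89
Quinn: 7×3 + 7×5 + 8×0 + 8×1 = 64
Emma: 7×0 + 7×1 + 8×3 + 8×2 = 47
Carla: 7×2 + 7×3 + 8×2 + 8×3 = 75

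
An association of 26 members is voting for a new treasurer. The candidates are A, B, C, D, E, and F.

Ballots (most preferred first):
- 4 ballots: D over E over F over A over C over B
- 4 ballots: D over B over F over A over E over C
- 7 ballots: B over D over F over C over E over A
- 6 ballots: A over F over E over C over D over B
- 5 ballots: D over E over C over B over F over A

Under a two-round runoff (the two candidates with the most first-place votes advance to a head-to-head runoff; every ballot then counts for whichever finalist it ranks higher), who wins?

Round 1 first-place votes: A 6, B 7, C 0, D 13, E 0, F 0. D and B advance.
Runoff: D is ranked above B on 19 ballots, B above D on 7.

D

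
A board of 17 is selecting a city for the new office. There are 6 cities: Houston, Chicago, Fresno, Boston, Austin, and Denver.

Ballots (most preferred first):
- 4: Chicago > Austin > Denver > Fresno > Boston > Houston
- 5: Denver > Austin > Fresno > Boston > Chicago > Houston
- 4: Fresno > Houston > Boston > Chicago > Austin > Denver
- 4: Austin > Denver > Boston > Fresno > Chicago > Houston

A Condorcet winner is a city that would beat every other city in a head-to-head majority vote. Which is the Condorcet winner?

Austin vs Houston: 13–4
Austin vs Chicago: 9–8
Austin vs Fresno: 13–4
Austin vs Boston: 13–4
Austin vs Denver: 12–5
Austin beats every other city.

Austin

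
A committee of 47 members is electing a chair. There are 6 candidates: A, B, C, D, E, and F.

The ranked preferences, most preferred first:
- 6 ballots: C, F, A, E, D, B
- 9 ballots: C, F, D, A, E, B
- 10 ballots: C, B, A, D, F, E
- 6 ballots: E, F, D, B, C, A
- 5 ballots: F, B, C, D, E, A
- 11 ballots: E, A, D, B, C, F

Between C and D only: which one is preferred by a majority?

C is ranked above D on 30 ballots; D above C on 17.

C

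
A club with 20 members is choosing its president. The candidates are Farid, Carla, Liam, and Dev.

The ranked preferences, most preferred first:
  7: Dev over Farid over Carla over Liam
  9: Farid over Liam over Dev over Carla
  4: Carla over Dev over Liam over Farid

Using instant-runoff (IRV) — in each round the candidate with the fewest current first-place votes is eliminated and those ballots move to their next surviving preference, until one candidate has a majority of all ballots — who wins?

Dev

Round 1: Farid 9, Carla 4, Liam 0, Dev 7. Liam eliminated.
Round 2: Farid 9, Carla 4, Dev 7. Carla eliminated.
Round 3: Farid 9, Dev 11. Dev has a majority (≥11).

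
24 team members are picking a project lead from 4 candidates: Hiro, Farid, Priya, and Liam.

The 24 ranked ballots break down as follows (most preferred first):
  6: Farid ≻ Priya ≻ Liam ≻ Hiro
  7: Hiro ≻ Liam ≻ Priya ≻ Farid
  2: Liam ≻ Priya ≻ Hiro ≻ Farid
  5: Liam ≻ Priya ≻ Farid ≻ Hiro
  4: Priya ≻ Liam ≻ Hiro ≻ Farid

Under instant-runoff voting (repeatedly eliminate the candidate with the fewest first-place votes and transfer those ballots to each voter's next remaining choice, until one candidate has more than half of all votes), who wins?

Liam

Round 1: Hiro 7, Farid 6, Priya 4, Liam 7. Priya eliminated.
Round 2: Hiro 7, Farid 6, Liam 11. Farid eliminated.
Round 3: Hiro 7, Liam 17. Liam has a majority (≥13).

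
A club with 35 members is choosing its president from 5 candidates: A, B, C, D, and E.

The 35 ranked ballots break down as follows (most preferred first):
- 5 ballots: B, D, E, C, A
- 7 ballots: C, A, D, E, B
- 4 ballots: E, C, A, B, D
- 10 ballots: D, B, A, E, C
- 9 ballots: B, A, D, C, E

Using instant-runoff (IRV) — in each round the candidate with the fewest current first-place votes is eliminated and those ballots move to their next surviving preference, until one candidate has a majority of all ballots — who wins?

B

Round 1: A 0, B 14, C 7, D 10, E 4. A eliminated.
Round 2: B 14, C 7, D 10, E 4. E eliminated.
Round 3: B 14, C 11, D 10. D eliminated.
Round 4: B 24, C 11. B has a majority (≥18).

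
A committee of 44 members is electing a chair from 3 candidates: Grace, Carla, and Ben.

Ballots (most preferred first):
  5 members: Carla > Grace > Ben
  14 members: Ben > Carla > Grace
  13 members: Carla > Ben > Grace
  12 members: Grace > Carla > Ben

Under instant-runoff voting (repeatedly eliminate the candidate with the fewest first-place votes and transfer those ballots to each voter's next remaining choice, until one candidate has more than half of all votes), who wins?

Round 1: Grace 12, Carla 18, Ben 14. Grace eliminated.
Round 2: Carla 30, Ben 14. Carla has a majority (≥23).

Carla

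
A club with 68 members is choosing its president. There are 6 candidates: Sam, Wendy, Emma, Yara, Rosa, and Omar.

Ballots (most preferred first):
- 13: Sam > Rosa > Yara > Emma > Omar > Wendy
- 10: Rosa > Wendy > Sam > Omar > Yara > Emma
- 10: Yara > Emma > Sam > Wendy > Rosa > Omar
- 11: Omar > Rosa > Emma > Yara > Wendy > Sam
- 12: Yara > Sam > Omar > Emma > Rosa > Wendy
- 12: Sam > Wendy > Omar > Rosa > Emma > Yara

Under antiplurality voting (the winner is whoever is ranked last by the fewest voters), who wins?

Last-place votes: Sam 11, Wendy 25, Emma 10, Yara 12, Rosa 0, Omar 10.

Rosa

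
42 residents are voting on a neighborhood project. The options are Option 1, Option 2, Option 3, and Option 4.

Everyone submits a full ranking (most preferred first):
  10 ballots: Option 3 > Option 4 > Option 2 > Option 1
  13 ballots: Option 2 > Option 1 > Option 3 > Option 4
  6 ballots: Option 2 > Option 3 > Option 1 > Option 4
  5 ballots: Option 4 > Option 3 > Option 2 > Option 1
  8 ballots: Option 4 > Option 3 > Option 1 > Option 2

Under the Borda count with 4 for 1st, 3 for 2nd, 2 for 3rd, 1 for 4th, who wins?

Option 3

Option 1: 10×1 + 13×3 + 6×2 + 5×1 + 8×2 = 82
Option 2: 10×2 + 13×4 + 6×4 + 5×2 + 8×1 = 114
Option 3: 10×4 + 13×2 + 6×3 + 5×3 + 8×3 = 123
Option 4: 10×3 + 13×1 + 6×1 + 5×4 + 8×4 = 101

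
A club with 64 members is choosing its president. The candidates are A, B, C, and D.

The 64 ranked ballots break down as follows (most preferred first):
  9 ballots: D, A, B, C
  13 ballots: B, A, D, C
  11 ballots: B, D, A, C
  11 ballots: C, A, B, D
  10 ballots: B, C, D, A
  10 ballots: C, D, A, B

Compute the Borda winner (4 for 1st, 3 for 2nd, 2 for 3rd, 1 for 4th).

B

A: 9×3 + 13×3 + 11×2 + 11×3 + 10×1 + 10×2 = 151
B: 9×2 + 13×4 + 11×4 + 11×2 + 10×4 + 10×1 = 186
C: 9×1 + 13×1 + 11×1 + 11×4 + 10×3 + 10×4 = 147
D: 9×4 + 13×2 + 11×3 + 11×1 + 10×2 + 10×3 = 156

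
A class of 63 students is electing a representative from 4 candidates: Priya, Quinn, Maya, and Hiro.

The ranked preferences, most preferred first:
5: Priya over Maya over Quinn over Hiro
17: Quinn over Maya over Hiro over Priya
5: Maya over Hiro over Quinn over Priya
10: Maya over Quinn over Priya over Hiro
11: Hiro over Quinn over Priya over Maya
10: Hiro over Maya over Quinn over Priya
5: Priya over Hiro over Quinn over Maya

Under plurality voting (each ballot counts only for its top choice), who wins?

Hiro

First-place votes: Priya 10, Quinn 17, Maya 15, Hiro 21.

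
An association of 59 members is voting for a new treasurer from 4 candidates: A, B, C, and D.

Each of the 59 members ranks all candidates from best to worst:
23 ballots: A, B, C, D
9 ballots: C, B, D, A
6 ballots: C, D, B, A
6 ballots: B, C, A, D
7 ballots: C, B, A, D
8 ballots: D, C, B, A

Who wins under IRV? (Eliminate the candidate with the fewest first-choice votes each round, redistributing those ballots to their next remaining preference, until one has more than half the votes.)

C

Round 1: A 23, B 6, C 22, D 8. B eliminated.
Round 2: A 23, C 28, D 8. D eliminated.
Round 3: A 23, C 36. C has a majority (≥30).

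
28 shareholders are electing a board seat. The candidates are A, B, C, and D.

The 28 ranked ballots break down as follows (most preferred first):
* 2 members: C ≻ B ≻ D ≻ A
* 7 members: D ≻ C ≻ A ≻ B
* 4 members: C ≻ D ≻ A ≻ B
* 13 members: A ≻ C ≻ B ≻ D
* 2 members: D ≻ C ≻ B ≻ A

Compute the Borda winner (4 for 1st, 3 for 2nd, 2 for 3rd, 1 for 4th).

A: 2×1 + 7×2 + 4×2 + 13×4 + 2×1 = 78
B: 2×3 + 7×1 + 4×1 + 13×2 + 2×2 = 47
C: 2×4 + 7×3 + 4×4 + 13×3 + 2×3 = 90
D: 2×2 + 7×4 + 4×3 + 13×1 + 2×4 = 65

C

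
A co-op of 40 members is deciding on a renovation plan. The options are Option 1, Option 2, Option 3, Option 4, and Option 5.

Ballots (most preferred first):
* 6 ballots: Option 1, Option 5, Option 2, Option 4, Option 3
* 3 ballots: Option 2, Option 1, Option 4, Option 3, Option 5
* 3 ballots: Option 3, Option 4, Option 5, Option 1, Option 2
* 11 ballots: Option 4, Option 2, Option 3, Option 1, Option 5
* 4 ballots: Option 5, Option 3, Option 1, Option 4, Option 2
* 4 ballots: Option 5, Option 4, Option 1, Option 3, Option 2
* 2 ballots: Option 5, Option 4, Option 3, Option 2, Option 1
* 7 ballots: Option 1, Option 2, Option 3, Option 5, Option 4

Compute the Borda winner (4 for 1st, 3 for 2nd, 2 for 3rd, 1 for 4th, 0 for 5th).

Option 1: 6×4 + 3×3 + 3×1 + 11×1 + 4×2 + 4×2 + 2×0 + 7×4 = 91
Option 2: 6×2 + 3×4 + 3×0 + 11×3 + 4×0 + 4×0 + 2×1 + 7×3 = 80
Option 3: 6×0 + 3×1 + 3×4 + 11×2 + 4×3 + 4×1 + 2×2 + 7×2 = 71
Option 4: 6×1 + 3×2 + 3×3 + 11×4 + 4×1 + 4×3 + 2×3 + 7×0 = 87
Option 5: 6×3 + 3×0 + 3×2 + 11×0 + 4×4 + 4×4 + 2×4 + 7×1 = 71

Option 1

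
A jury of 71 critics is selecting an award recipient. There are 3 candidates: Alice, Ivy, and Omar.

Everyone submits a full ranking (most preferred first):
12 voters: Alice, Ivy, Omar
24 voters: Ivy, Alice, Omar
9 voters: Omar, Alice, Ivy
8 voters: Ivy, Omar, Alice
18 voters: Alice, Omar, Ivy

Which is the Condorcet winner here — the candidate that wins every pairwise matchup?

Alice vs Ivy: 39–32
Alice vs Omar: 54–17
Alice beats every other candidate.

Alice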